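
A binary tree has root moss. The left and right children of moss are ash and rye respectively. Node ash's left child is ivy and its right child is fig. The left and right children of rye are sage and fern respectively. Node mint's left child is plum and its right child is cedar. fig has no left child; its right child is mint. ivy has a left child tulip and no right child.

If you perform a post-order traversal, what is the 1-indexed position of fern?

Post-order visits the left subtree, then the right subtree, then the node.
At moss: go left to ash.
  At ash: go left to ivy.
    At ivy: go left to tulip.
      tulip is a leaf — visit tulip.
    At ivy: no right child.
    Visit ivy.
  At ash: go right to fig.
    At fig: no left child.
    At fig: go right to mint.
      At mint: go left to plum.
        plum is a leaf — visit plum.
      At mint: go right to cedar.
        cedar is a leaf — visit cedar.
      Visit mint.
    Visit fig.
  Visit ash.
At moss: go right to rye.
  At rye: go left to sage.
    sage is a leaf — visit sage.
  At rye: go right to fern.
    fern is a leaf — visit fern.
  Visit rye.
Visit moss.
Full post-order sequence: tulip, ivy, plum, cedar, mint, fig, ash, sage, fern, rye, moss.

9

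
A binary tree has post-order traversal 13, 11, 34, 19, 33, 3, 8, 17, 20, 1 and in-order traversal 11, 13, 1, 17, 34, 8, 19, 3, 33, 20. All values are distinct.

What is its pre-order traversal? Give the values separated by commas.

1, 11, 13, 20, 17, 8, 34, 3, 19, 33

The last element of post-order is the root; it splits in-order into left and right subtrees.
Root 1: left subtree has 2 nodes {11, 13}, right has 7 {17, 34, 8, 19, 3, 33, 20}.
  Root 11: left subtree has 0 nodes { }, right has 1 {13}.
  Root 20: left subtree has 6 nodes {17, 34, 8, 19, 3, 33}, right has 0 { }.
    Root 17: left subtree has 0 nodes { }, right has 5 {34, 8, 19, 3, 33}.
      Root 8: left subtree has 1 node {34}, right has 3 {19, 3, 33}.
        Root 3: left subtree has 1 node {19}, right has 1 {33}.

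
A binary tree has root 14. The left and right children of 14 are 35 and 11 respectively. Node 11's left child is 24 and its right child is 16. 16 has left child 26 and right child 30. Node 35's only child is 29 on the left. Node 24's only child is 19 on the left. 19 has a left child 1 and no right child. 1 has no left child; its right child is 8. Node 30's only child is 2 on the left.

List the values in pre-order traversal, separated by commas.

14, 35, 29, 11, 24, 19, 1, 8, 16, 26, 30, 2

Pre-order visits the node, then its left subtree, then its right subtree.
Visit 14.
At 14: go left to 35.
  Visit 35.
  At 35: go left to 29.
    29 is a leaf — visit 29.
  At 35: no right child.
At 14: go right to 11.
  Visit 11.
  At 11: go left to 24.
    Visit 24.
    At 24: go left to 19.
      Visit 19.
      At 19: go left to 1.
        Visit 1.
        At 1: no left child.
        At 1: go right to 8.
          8 is a leaf — visit 8.
      At 19: no right child.
    At 24: no right child.
  At 11: go right to 16.
    Visit 16.
    At 16: go left to 26.
      26 is a leaf — visit 26.
    At 16: go right to 30.
      Visit 30.
      At 30: go left to 2.
        2 is a leaf — visit 2.
      At 30: no right child.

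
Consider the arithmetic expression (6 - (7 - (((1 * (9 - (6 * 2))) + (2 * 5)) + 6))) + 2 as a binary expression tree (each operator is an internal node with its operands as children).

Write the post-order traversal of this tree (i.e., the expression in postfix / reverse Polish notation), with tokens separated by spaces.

Post-order on an expression tree gives postfix notation: for each operator, emit left operand, right operand, then the operator.

6 7 1 9 6 2 * - * 2 5 * + 6 + - - 2 +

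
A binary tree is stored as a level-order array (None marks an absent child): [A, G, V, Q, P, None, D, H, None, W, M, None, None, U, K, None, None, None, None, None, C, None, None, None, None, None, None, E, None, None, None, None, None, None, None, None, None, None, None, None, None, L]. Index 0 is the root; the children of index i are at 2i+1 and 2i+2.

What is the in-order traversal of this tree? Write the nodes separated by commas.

H, Q, G, W, L, C, P, M, A, V, E, U, D, K

In-order visits the left subtree, then the node, then the right subtree.
At A: go left to G.
  At G: go left to Q.
    At Q: go left to H.
      H is a leaf — visit H.
    Visit Q.
    At Q: no right child.
  Visit G.
  At G: go right to P.
    At P: go left to W.
      At W: no left child.
      Visit W.
      At W: go right to C.
        At C: go left to L.
          L is a leaf — visit L.
        Visit C.
        At C: no right child.
    Visit P.
    At P: go right to M.
      M is a leaf — visit M.
Visit A.
At A: go right to V.
  At V: no left child.
  Visit V.
  At V: go right to D.
    At D: go left to U.
      At U: go left to E.
        E is a leaf — visit E.
      Visit U.
      At U: no right child.
    Visit D.
    At D: go right to K.
      K is a leaf — visit K.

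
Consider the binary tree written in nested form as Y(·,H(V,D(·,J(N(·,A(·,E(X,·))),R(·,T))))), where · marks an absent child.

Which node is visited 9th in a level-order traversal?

T

Level-order visits nodes level by level from the root, left to right within each level.
Level 0: Y
Level 1: H
Level 2: V, D
Level 3: J
Level 4: N, R
Level 5: A, T
Level 6: E
Level 7: X
Full level-order sequence: Y, H, V, D, J, N, R, A, T, E, X.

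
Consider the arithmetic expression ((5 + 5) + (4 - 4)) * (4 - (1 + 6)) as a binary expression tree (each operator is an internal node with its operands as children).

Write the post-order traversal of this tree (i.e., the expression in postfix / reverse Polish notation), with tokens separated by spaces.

Post-order on an expression tree gives postfix notation: for each operator, emit left operand, right operand, then the operator.

5 5 + 4 4 - + 4 1 6 + - *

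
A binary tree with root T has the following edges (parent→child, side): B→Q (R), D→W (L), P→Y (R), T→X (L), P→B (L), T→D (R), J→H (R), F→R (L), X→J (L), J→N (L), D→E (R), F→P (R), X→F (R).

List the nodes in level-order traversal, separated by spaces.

T X D J F W E N H R P B Y Q

Level-order visits nodes level by level from the root, left to right within each level.
Level 0: T
Level 1: X, D
Level 2: J, F, W, E
Level 3: N, H, R, P
Level 4: B, Y
Level 5: Q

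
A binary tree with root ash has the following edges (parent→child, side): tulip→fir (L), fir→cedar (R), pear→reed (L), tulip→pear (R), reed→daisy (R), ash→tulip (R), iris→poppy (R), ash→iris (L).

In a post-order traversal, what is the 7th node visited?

pear

Post-order visits the left subtree, then the right subtree, then the node.
At ash: go left to iris.
  At iris: no left child.
  At iris: go right to poppy.
    poppy is a leaf — visit poppy.
  Visit iris.
At ash: go right to tulip.
  At tulip: go left to fir.
    At fir: no left child.
    At fir: go right to cedar.
      cedar is a leaf — visit cedar.
    Visit fir.
  At tulip: go right to pear.
    At pear: go left to reed.
      At reed: no left child.
      At reed: go right to daisy.
        daisy is a leaf — visit daisy.
      Visit reed.
    At pear: no right child.
    Visit pear.
  Visit tulip.
Visit ash.
Full post-order sequence: poppy, iris, cedar, fir, daisy, reed, pear, tulip, ash.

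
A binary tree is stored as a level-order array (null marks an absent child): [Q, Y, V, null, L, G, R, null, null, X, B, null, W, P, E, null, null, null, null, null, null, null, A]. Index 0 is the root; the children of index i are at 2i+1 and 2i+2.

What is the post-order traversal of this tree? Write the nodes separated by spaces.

Post-order visits the left subtree, then the right subtree, then the node.
At Q: go left to Y.
  At Y: no left child.
  At Y: go right to L.
    At L: go left to X.
      X is a leaf — visit X.
    At L: go right to B.
      At B: no left child.
      At B: go right to A.
        A is a leaf — visit A.
      Visit B.
    Visit L.
  Visit Y.
At Q: go right to V.
  At V: go left to G.
    At G: no left child.
    At G: go right to W.
      W is a leaf — visit W.
    Visit G.
  At V: go right to R.
    At R: go left to P.
      P is a leaf — visit P.
    At R: go right to E.
      E is a leaf — visit E.
    Visit R.
  Visit V.
Visit Q.

X A B L Y W G P E R V Q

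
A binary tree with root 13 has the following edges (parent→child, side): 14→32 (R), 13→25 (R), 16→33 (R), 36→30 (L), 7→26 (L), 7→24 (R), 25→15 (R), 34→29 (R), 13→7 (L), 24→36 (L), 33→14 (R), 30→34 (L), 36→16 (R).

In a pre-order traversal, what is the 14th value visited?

15

Pre-order visits the node, then its left subtree, then its right subtree.
Visit 13.
At 13: go left to 7.
  Visit 7.
  At 7: go left to 26.
    26 is a leaf — visit 26.
  At 7: go right to 24.
    Visit 24.
    At 24: go left to 36.
      Visit 36.
      At 36: go left to 30.
        Visit 30.
        At 30: go left to 34.
          Visit 34.
          At 34: no left child.
          At 34: go right to 29.
            29 is a leaf — visit 29.
        At 30: no right child.
      At 36: go right to 16.
        Visit 16.
        At 16: no left child.
        At 16: go right to 33.
          Visit 33.
          At 33: no left child.
          At 33: go right to 14.
            Visit 14.
            At 14: no left child.
            At 14: go right to 32.
              32 is a leaf — visit 32.
    At 24: no right child.
At 13: go right to 25.
  Visit 25.
  At 25: no left child.
  At 25: go right to 15.
    15 is a leaf — visit 15.
Full pre-order sequence: 13, 7, 26, 24, 36, 30, 34, 29, 16, 33, 14, 32, 25, 15.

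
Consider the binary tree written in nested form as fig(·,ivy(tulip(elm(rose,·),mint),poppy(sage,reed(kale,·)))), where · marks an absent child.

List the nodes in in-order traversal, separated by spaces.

In-order visits the left subtree, then the node, then the right subtree.
At fig: no left child.
Visit fig.
At fig: go right to ivy.
  At ivy: go left to tulip.
    At tulip: go left to elm.
      At elm: go left to rose.
        rose is a leaf — visit rose.
      Visit elm.
      At elm: no right child.
    Visit tulip.
    At tulip: go right to mint.
      mint is a leaf — visit mint.
  Visit ivy.
  At ivy: go right to poppy.
    At poppy: go left to sage.
      sage is a leaf — visit sage.
    Visit poppy.
    At poppy: go right to reed.
      At reed: go left to kale.
        kale is a leaf — visit kale.
      Visit reed.
      At reed: no right child.

fig rose elm tulip mint ivy sage poppy kale reed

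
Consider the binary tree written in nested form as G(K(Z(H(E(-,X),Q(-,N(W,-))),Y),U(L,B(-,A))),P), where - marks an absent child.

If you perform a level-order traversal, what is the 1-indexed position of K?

2

Level-order visits nodes level by level from the root, left to right within each level.
Level 0: G
Level 1: K, P
Level 2: Z, U
Level 3: H, Y, L, B
Level 4: E, Q, A
Level 5: X, N
Level 6: W
Full level-order sequence: G, K, P, Z, U, H, Y, L, B, E, Q, A, X, N, W.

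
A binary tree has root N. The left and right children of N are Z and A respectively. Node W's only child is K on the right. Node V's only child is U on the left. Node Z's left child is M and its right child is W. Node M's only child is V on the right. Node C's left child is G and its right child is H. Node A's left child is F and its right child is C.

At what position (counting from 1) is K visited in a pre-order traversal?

7

Pre-order visits the node, then its left subtree, then its right subtree.
Visit N.
At N: go left to Z.
  Visit Z.
  At Z: go left to M.
    Visit M.
    At M: no left child.
    At M: go right to V.
      Visit V.
      At V: go left to U.
        U is a leaf — visit U.
      At V: no right child.
  At Z: go right to W.
    Visit W.
    At W: no left child.
    At W: go right to K.
      K is a leaf — visit K.
At N: go right to A.
  Visit A.
  At A: go left to F.
    F is a leaf — visit F.
  At A: go right to C.
    Visit C.
    At C: go left to G.
      G is a leaf — visit G.
    At C: go right to H.
      H is a leaf — visit H.
Full pre-order sequence: N, Z, M, V, U, W, K, A, F, C, G, H.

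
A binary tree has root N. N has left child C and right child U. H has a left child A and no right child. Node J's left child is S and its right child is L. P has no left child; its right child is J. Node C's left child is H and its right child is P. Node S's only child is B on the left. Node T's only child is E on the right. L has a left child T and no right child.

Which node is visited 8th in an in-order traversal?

T

In-order visits the left subtree, then the node, then the right subtree.
At N: go left to C.
  At C: go left to H.
    At H: go left to A.
      A is a leaf — visit A.
    Visit H.
    At H: no right child.
  Visit C.
  At C: go right to P.
    At P: no left child.
    Visit P.
    At P: go right to J.
      At J: go left to S.
        At S: go left to B.
          B is a leaf — visit B.
        Visit S.
        At S: no right child.
      Visit J.
      At J: go right to L.
        At L: go left to T.
          At T: no left child.
          Visit T.
          At T: go right to E.
            E is a leaf — visit E.
        Visit L.
        At L: no right child.
Visit N.
At N: go right to U.
  U is a leaf — visit U.
Full in-order sequence: A, H, C, P, B, S, J, T, E, L, N, U.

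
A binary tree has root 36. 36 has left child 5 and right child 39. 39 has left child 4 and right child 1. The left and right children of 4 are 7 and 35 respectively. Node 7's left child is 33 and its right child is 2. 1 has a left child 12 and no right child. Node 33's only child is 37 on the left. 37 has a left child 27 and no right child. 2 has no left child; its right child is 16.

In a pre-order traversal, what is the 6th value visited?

Pre-order visits the node, then its left subtree, then its right subtree.
Visit 36.
At 36: go left to 5.
  5 is a leaf — visit 5.
At 36: go right to 39.
  Visit 39.
  At 39: go left to 4.
    Visit 4.
    At 4: go left to 7.
      Visit 7.
      At 7: go left to 33.
        Visit 33.
        At 33: go left to 37.
          Visit 37.
          At 37: go left to 27.
            27 is a leaf — visit 27.
          At 37: no right child.
        At 33: no right child.
      At 7: go right to 2.
        Visit 2.
        At 2: no left child.
        At 2: go right to 16.
          16 is a leaf — visit 16.
    At 4: go right to 35.
      35 is a leaf — visit 35.
  At 39: go right to 1.
    Visit 1.
    At 1: go left to 12.
      12 is a leaf — visit 12.
    At 1: no right child.
Full pre-order sequence: 36, 5, 39, 4, 7, 33, 37, 27, 2, 16, 35, 1, 12.

33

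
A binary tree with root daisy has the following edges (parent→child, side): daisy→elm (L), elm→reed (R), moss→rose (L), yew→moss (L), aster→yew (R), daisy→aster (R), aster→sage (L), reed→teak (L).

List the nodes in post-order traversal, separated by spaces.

teak reed elm sage rose moss yew aster daisy

Post-order visits the left subtree, then the right subtree, then the node.
At daisy: go left to elm.
  At elm: no left child.
  At elm: go right to reed.
    At reed: go left to teak.
      teak is a leaf — visit teak.
    At reed: no right child.
    Visit reed.
  Visit elm.
At daisy: go right to aster.
  At aster: go left to sage.
    sage is a leaf — visit sage.
  At aster: go right to yew.
    At yew: go left to moss.
      At moss: go left to rose.
        rose is a leaf — visit rose.
      At moss: no right child.
      Visit moss.
    At yew: no right child.
    Visit yew.
  Visit aster.
Visit daisy.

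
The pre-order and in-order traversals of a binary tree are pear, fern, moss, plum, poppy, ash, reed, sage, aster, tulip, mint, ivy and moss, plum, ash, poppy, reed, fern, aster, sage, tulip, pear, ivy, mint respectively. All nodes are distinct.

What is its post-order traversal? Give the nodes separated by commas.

ash, reed, poppy, plum, moss, aster, tulip, sage, fern, ivy, mint, pear

The first element of pre-order is the root; it splits in-order into left and right subtrees.
Root pear: left subtree has 9 nodes {moss, plum, ash, poppy, reed, fern, aster, sage, tulip}, right has 2 {ivy, mint}.
  Root fern: left subtree has 5 nodes {moss, plum, ash, poppy, reed}, right has 3 {aster, sage, tulip}.
    Root moss: left subtree has 0 nodes { }, right has 4 {plum, ash, poppy, reed}.
      Root plum: left subtree has 0 nodes { }, right has 3 {ash, poppy, reed}.
        Root poppy: left subtree has 1 node {ash}, right has 1 {reed}.
    Root sage: left subtree has 1 node {aster}, right has 1 {tulip}.
  Root mint: left subtree has 1 node {ivy}, right has 0 { }.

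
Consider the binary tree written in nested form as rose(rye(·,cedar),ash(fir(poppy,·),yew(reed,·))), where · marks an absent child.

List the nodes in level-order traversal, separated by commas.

rose, rye, ash, cedar, fir, yew, poppy, reed

Level-order visits nodes level by level from the root, left to right within each level.
Level 0: rose
Level 1: rye, ash
Level 2: cedar, fir, yew
Level 3: poppy, reed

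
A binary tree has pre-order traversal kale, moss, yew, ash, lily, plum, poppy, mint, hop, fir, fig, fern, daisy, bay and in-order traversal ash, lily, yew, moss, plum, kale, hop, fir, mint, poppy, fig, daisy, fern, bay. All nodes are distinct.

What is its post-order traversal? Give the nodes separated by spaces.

The first element of pre-order is the root; it splits in-order into left and right subtrees.
Root kale: left subtree has 5 nodes {ash, lily, yew, moss, plum}, right has 8 {hop, fir, mint, poppy, fig, daisy, fern, bay}.
  Root moss: left subtree has 3 nodes {ash, lily, yew}, right has 1 {plum}.
    Root yew: left subtree has 2 nodes {ash, lily}, right has 0 { }.
      Root ash: left subtree has 0 nodes { }, right has 1 {lily}.
  Root poppy: left subtree has 3 nodes {hop, fir, mint}, right has 4 {fig, daisy, fern, bay}.
    Root mint: left subtree has 2 nodes {hop, fir}, right has 0 { }.
      Root hop: left subtree has 0 nodes { }, right has 1 {fir}.
    Root fig: left subtree has 0 nodes { }, right has 3 {daisy, fern, bay}.
      Root fern: left subtree has 1 node {daisy}, right has 1 {bay}.

lily ash yew plum moss fir hop mint daisy bay fern fig poppy kale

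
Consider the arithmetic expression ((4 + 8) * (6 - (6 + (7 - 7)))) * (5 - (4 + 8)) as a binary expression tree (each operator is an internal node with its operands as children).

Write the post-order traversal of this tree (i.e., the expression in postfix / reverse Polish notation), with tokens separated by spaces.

Post-order on an expression tree gives postfix notation: for each operator, emit left operand, right operand, then the operator.

4 8 + 6 6 7 7 - + - * 5 4 8 + - *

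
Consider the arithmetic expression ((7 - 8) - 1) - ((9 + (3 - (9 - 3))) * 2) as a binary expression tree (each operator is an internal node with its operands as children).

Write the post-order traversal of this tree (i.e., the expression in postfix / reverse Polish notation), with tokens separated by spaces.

Post-order on an expression tree gives postfix notation: for each operator, emit left operand, right operand, then the operator.

7 8 - 1 - 9 3 9 3 - - + 2 * -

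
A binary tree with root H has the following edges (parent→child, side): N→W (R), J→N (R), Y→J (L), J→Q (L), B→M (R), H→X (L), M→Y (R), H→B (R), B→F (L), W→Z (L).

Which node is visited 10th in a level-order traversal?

W

Level-order visits nodes level by level from the root, left to right within each level.
Level 0: H
Level 1: X, B
Level 2: F, M
Level 3: Y
Level 4: J
Level 5: Q, N
Level 6: W
Level 7: Z
Full level-order sequence: H, X, B, F, M, Y, J, Q, N, W, Z.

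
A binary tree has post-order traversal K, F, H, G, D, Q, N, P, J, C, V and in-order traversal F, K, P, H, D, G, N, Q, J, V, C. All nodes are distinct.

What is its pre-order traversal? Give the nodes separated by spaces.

The last element of post-order is the root; it splits in-order into left and right subtrees.
Root V: left subtree has 9 nodes {F, K, P, H, D, G, N, Q, J}, right has 1 {C}.
  Root J: left subtree has 8 nodes {F, K, P, H, D, G, N, Q}, right has 0 { }.
    Root P: left subtree has 2 nodes {F, K}, right has 5 {H, D, G, N, Q}.
      Root F: left subtree has 0 nodes { }, right has 1 {K}.
      Root N: left subtree has 3 nodes {H, D, G}, right has 1 {Q}.
        Root D: left subtree has 1 node {H}, right has 1 {G}.

V J P F K N D H G Q C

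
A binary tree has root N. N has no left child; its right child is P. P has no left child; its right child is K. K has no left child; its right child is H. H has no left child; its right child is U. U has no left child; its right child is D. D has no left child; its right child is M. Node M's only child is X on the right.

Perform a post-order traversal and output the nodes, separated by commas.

X, M, D, U, H, K, P, N

Post-order visits the left subtree, then the right subtree, then the node.
At N: no left child.
At N: go right to P.
  At P: no left child.
  At P: go right to K.
    At K: no left child.
    At K: go right to H.
      At H: no left child.
      At H: go right to U.
        At U: no left child.
        At U: go right to D.
          At D: no left child.
          At D: go right to M.
            At M: no left child.
            At M: go right to X.
              X is a leaf — visit X.
            Visit M.
          Visit D.
        Visit U.
      Visit H.
    Visit K.
  Visit P.
Visit N.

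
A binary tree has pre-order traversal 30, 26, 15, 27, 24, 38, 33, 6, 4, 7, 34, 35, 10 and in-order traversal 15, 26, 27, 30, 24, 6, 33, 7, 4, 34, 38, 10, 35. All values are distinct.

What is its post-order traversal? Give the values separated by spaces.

15 27 26 6 7 34 4 33 10 35 38 24 30

The first element of pre-order is the root; it splits in-order into left and right subtrees.
Root 30: left subtree has 3 nodes {15, 26, 27}, right has 9 {24, 6, 33, 7, 4, 34, 38, 10, 35}.
  Root 26: left subtree has 1 node {15}, right has 1 {27}.
  Root 24: left subtree has 0 nodes { }, right has 8 {6, 33, 7, 4, 34, 38, 10, 35}.
    Root 38: left subtree has 5 nodes {6, 33, 7, 4, 34}, right has 2 {10, 35}.
      Root 33: left subtree has 1 node {6}, right has 3 {7, 4, 34}.
        Root 4: left subtree has 1 node {7}, right has 1 {34}.
      Root 35: left subtree has 1 node {10}, right has 0 { }.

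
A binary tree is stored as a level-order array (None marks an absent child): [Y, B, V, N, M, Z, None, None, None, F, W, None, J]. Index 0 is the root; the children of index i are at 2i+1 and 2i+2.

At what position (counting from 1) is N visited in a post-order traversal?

1

Post-order visits the left subtree, then the right subtree, then the node.
At Y: go left to B.
  At B: go left to N.
    N is a leaf — visit N.
  At B: go right to M.
    At M: go left to F.
      F is a leaf — visit F.
    At M: go right to W.
      W is a leaf — visit W.
    Visit M.
  Visit B.
At Y: go right to V.
  At V: go left to Z.
    At Z: no left child.
    At Z: go right to J.
      J is a leaf — visit J.
    Visit Z.
  At V: no right child.
  Visit V.
Visit Y.
Full post-order sequence: N, F, W, M, B, J, Z, V, Y.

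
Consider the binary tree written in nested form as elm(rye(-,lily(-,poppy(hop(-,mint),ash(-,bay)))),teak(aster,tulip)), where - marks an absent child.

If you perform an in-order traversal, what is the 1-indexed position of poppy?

In-order visits the left subtree, then the node, then the right subtree.
At elm: go left to rye.
  At rye: no left child.
  Visit rye.
  At rye: go right to lily.
    At lily: no left child.
    Visit lily.
    At lily: go right to poppy.
      At poppy: go left to hop.
        At hop: no left child.
        Visit hop.
        At hop: go right to mint.
          mint is a leaf — visit mint.
      Visit poppy.
      At poppy: go right to ash.
        At ash: no left child.
        Visit ash.
        At ash: go right to bay.
          bay is a leaf — visit bay.
Visit elm.
At elm: go right to teak.
  At teak: go left to aster.
    aster is a leaf — visit aster.
  Visit teak.
  At teak: go right to tulip.
    tulip is a leaf — visit tulip.
Full in-order sequence: rye, lily, hop, mint, poppy, ash, bay, elm, aster, teak, tulip.

5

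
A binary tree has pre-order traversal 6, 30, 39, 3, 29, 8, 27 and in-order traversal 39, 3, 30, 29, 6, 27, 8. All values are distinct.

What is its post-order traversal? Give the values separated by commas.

3, 39, 29, 30, 27, 8, 6

The first element of pre-order is the root; it splits in-order into left and right subtrees.
Root 6: left subtree has 4 nodes {39, 3, 30, 29}, right has 2 {27, 8}.
  Root 30: left subtree has 2 nodes {39, 3}, right has 1 {29}.
    Root 39: left subtree has 0 nodes { }, right has 1 {3}.
  Root 8: left subtree has 1 node {27}, right has 0 { }.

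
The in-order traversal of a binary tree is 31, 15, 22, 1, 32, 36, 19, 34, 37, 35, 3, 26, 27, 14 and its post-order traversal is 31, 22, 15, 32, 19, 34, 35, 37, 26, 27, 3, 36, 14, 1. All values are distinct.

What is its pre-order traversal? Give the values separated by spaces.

The last element of post-order is the root; it splits in-order into left and right subtrees.
Root 1: left subtree has 3 nodes {31, 15, 22}, right has 10 {32, 36, 19, 34, 37, 35, 3, 26, 27, 14}.
  Root 15: left subtree has 1 node {31}, right has 1 {22}.
  Root 14: left subtree has 9 nodes {32, 36, 19, 34, 37, 35, 3, 26, 27}, right has 0 { }.
    Root 36: left subtree has 1 node {32}, right has 7 {19, 34, 37, 35, 3, 26, 27}.
      Root 3: left subtree has 4 nodes {19, 34, 37, 35}, right has 2 {26, 27}.
        Root 37: left subtree has 2 nodes {19, 34}, right has 1 {35}.
          Root 34: left subtree has 1 node {19}, right has 0 { }.
        Root 27: left subtree has 1 node {26}, right has 0 { }.

1 15 31 22 14 36 32 3 37 34 19 35 27 26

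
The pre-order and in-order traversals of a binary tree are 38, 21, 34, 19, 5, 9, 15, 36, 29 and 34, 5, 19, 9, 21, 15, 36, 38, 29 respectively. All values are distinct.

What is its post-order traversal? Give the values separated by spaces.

5 9 19 34 36 15 21 29 38

The first element of pre-order is the root; it splits in-order into left and right subtrees.
Root 38: left subtree has 7 nodes {34, 5, 19, 9, 21, 15, 36}, right has 1 {29}.
  Root 21: left subtree has 4 nodes {34, 5, 19, 9}, right has 2 {15, 36}.
    Root 34: left subtree has 0 nodes { }, right has 3 {5, 19, 9}.
      Root 19: left subtree has 1 node {5}, right has 1 {9}.
    Root 15: left subtree has 0 nodes { }, right has 1 {36}.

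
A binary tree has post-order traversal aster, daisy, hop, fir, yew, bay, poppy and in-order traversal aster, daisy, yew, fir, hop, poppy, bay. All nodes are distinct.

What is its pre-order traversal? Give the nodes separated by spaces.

The last element of post-order is the root; it splits in-order into left and right subtrees.
Root poppy: left subtree has 5 nodes {aster, daisy, yew, fir, hop}, right has 1 {bay}.
  Root yew: left subtree has 2 nodes {aster, daisy}, right has 2 {fir, hop}.
    Root daisy: left subtree has 1 node {aster}, right has 0 { }.
    Root fir: left subtree has 0 nodes { }, right has 1 {hop}.

poppy yew daisy aster fir hop bay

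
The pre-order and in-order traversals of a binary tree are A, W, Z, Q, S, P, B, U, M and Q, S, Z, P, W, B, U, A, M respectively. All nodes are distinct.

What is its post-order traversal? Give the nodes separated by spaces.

S Q P Z U B W M A

The first element of pre-order is the root; it splits in-order into left and right subtrees.
Root A: left subtree has 7 nodes {Q, S, Z, P, W, B, U}, right has 1 {M}.
  Root W: left subtree has 4 nodes {Q, S, Z, P}, right has 2 {B, U}.
    Root Z: left subtree has 2 nodes {Q, S}, right has 1 {P}.
      Root Q: left subtree has 0 nodes { }, right has 1 {S}.
    Root B: left subtree has 0 nodes { }, right has 1 {U}.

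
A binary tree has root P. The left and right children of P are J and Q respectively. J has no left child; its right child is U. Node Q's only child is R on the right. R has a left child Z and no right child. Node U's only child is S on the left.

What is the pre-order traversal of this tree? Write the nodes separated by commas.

P, J, U, S, Q, R, Z

Pre-order visits the node, then its left subtree, then its right subtree.
Visit P.
At P: go left to J.
  Visit J.
  At J: no left child.
  At J: go right to U.
    Visit U.
    At U: go left to S.
      S is a leaf — visit S.
    At U: no right child.
At P: go right to Q.
  Visit Q.
  At Q: no left child.
  At Q: go right to R.
    Visit R.
    At R: go left to Z.
      Z is a leaf — visit Z.
    At R: no right child.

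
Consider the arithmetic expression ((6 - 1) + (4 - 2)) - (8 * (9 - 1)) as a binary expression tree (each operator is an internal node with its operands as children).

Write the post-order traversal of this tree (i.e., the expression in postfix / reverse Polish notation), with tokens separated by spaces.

6 1 - 4 2 - + 8 9 1 - * -

Post-order on an expression tree gives postfix notation: for each operator, emit left operand, right operand, then the operator.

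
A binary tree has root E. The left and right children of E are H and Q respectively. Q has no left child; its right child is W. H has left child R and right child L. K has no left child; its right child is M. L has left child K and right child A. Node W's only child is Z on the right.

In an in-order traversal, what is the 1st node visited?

R

In-order visits the left subtree, then the node, then the right subtree.
At E: go left to H.
  At H: go left to R.
    R is a leaf — visit R.
  Visit H.
  At H: go right to L.
    At L: go left to K.
      At K: no left child.
      Visit K.
      At K: go right to M.
        M is a leaf — visit M.
    Visit L.
    At L: go right to A.
      A is a leaf — visit A.
Visit E.
At E: go right to Q.
  At Q: no left child.
  Visit Q.
  At Q: go right to W.
    At W: no left child.
    Visit W.
    At W: go right to Z.
      Z is a leaf — visit Z.
Full in-order sequence: R, H, K, M, L, A, E, Q, W, Z.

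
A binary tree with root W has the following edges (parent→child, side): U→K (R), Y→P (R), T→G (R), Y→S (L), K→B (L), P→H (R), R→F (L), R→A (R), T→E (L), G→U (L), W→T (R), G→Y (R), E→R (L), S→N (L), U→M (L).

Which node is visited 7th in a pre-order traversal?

Pre-order visits the node, then its left subtree, then its right subtree.
Visit W.
At W: no left child.
At W: go right to T.
  Visit T.
  At T: go left to E.
    Visit E.
    At E: go left to R.
      Visit R.
      At R: go left to F.
        F is a leaf — visit F.
      At R: go right to A.
        A is a leaf — visit A.
    At E: no right child.
  At T: go right to G.
    Visit G.
    At G: go left to U.
      Visit U.
      At U: go left to M.
        M is a leaf — visit M.
      At U: go right to K.
        Visit K.
        At K: go left to B.
          B is a leaf — visit B.
        At K: no right child.
    At G: go right to Y.
      Visit Y.
      At Y: go left to S.
        Visit S.
        At S: go left to N.
          N is a leaf — visit N.
        At S: no right child.
      At Y: go right to P.
        Visit P.
        At P: no left child.
        At P: go right to H.
          H is a leaf — visit H.
Full pre-order sequence: W, T, E, R, F, A, G, U, M, K, B, Y, S, N, P, H.

G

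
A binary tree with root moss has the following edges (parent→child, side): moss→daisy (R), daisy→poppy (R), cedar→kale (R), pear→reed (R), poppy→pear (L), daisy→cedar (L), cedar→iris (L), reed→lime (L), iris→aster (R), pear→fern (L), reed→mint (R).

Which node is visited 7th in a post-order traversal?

Post-order visits the left subtree, then the right subtree, then the node.
At moss: no left child.
At moss: go right to daisy.
  At daisy: go left to cedar.
    At cedar: go left to iris.
      At iris: no left child.
      At iris: go right to aster.
        aster is a leaf — visit aster.
      Visit iris.
    At cedar: go right to kale.
      kale is a leaf — visit kale.
    Visit cedar.
  At daisy: go right to poppy.
    At poppy: go left to pear.
      At pear: go left to fern.
        fern is a leaf — visit fern.
      At pear: go right to reed.
        At reed: go left to lime.
          lime is a leaf — visit lime.
        At reed: go right to mint.
          mint is a leaf — visit mint.
        Visit reed.
      Visit pear.
    At poppy: no right child.
    Visit poppy.
  Visit daisy.
Visit moss.
Full post-order sequence: aster, iris, kale, cedar, fern, lime, mint, reed, pear, poppy, daisy, moss.

mint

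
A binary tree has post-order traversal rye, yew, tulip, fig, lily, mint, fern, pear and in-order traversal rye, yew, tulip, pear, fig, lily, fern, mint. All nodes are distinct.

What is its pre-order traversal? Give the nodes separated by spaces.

pear tulip yew rye fern lily fig mint

The last element of post-order is the root; it splits in-order into left and right subtrees.
Root pear: left subtree has 3 nodes {rye, yew, tulip}, right has 4 {fig, lily, fern, mint}.
  Root tulip: left subtree has 2 nodes {rye, yew}, right has 0 { }.
    Root yew: left subtree has 1 node {rye}, right has 0 { }.
  Root fern: left subtree has 2 nodes {fig, lily}, right has 1 {mint}.
    Root lily: left subtree has 1 node {fig}, right has 0 { }.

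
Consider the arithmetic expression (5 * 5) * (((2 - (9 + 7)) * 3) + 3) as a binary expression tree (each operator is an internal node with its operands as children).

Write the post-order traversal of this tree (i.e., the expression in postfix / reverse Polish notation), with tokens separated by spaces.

5 5 * 2 9 7 + - 3 * 3 + *

Post-order on an expression tree gives postfix notation: for each operator, emit left operand, right operand, then the operator.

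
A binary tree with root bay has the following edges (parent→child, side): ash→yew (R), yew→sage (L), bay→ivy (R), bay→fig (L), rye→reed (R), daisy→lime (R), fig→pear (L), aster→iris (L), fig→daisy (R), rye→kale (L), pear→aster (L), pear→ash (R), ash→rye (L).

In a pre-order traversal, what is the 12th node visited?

daisy

Pre-order visits the node, then its left subtree, then its right subtree.
Visit bay.
At bay: go left to fig.
  Visit fig.
  At fig: go left to pear.
    Visit pear.
    At pear: go left to aster.
      Visit aster.
      At aster: go left to iris.
        iris is a leaf — visit iris.
      At aster: no right child.
    At pear: go right to ash.
      Visit ash.
      At ash: go left to rye.
        Visit rye.
        At rye: go left to kale.
          kale is a leaf — visit kale.
        At rye: go right to reed.
          reed is a leaf — visit reed.
      At ash: go right to yew.
        Visit yew.
        At yew: go left to sage.
          sage is a leaf — visit sage.
        At yew: no right child.
  At fig: go right to daisy.
    Visit daisy.
    At daisy: no left child.
    At daisy: go right to lime.
      lime is a leaf — visit lime.
At bay: go right to ivy.
  ivy is a leaf — visit ivy.
Full pre-order sequence: bay, fig, pear, aster, iris, ash, rye, kale, reed, yew, sage, daisy, lime, ivy.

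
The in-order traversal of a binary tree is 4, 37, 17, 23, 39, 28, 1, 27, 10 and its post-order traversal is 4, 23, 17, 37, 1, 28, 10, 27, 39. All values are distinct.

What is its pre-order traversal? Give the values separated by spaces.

39 37 4 17 23 27 28 1 10

The last element of post-order is the root; it splits in-order into left and right subtrees.
Root 39: left subtree has 4 nodes {4, 37, 17, 23}, right has 4 {28, 1, 27, 10}.
  Root 37: left subtree has 1 node {4}, right has 2 {17, 23}.
    Root 17: left subtree has 0 nodes { }, right has 1 {23}.
  Root 27: left subtree has 2 nodes {28, 1}, right has 1 {10}.
    Root 28: left subtree has 0 nodes { }, right has 1 {1}.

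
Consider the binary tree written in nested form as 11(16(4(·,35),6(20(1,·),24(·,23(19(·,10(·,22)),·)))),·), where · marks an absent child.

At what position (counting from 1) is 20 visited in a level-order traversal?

Level-order visits nodes level by level from the root, left to right within each level.
Level 0: 11
Level 1: 16
Level 2: 4, 6
Level 3: 35, 20, 24
Level 4: 1, 23
Level 5: 19
Level 6: 10
Level 7: 22
Full level-order sequence: 11, 16, 4, 6, 35, 20, 24, 1, 23, 19, 10, 22.

6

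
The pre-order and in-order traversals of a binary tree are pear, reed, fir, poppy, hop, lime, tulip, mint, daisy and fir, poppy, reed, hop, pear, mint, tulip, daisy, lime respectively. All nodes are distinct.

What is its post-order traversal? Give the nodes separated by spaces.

poppy fir hop reed mint daisy tulip lime pear

The first element of pre-order is the root; it splits in-order into left and right subtrees.
Root pear: left subtree has 4 nodes {fir, poppy, reed, hop}, right has 4 {mint, tulip, daisy, lime}.
  Root reed: left subtree has 2 nodes {fir, poppy}, right has 1 {hop}.
    Root fir: left subtree has 0 nodes { }, right has 1 {poppy}.
  Root lime: left subtree has 3 nodes {mint, tulip, daisy}, right has 0 { }.
    Root tulip: left subtree has 1 node {mint}, right has 1 {daisy}.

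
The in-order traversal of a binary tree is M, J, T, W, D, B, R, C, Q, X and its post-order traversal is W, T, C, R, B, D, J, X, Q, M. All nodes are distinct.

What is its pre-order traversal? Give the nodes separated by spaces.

M Q J D T W B R C X

The last element of post-order is the root; it splits in-order into left and right subtrees.
Root M: left subtree has 0 nodes { }, right has 9 {J, T, W, D, B, R, C, Q, X}.
  Root Q: left subtree has 7 nodes {J, T, W, D, B, R, C}, right has 1 {X}.
    Root J: left subtree has 0 nodes { }, right has 6 {T, W, D, B, R, C}.
      Root D: left subtree has 2 nodes {T, W}, right has 3 {B, R, C}.
        Root T: left subtree has 0 nodes { }, right has 1 {W}.
        Root B: left subtree has 0 nodes { }, right has 2 {R, C}.
          Root R: left subtree has 0 nodes { }, right has 1 {C}.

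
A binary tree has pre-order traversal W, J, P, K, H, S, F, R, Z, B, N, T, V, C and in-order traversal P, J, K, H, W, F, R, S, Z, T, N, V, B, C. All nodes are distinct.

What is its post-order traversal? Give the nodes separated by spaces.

P H K J R F T V N C B Z S W

The first element of pre-order is the root; it splits in-order into left and right subtrees.
Root W: left subtree has 4 nodes {P, J, K, H}, right has 9 {F, R, S, Z, T, N, V, B, C}.
  Root J: left subtree has 1 node {P}, right has 2 {K, H}.
    Root K: left subtree has 0 nodes { }, right has 1 {H}.
  Root S: left subtree has 2 nodes {F, R}, right has 6 {Z, T, N, V, B, C}.
    Root F: left subtree has 0 nodes { }, right has 1 {R}.
    Root Z: left subtree has 0 nodes { }, right has 5 {T, N, V, B, C}.
      Root B: left subtree has 3 nodes {T, N, V}, right has 1 {C}.
        Root N: left subtree has 1 node {T}, right has 1 {V}.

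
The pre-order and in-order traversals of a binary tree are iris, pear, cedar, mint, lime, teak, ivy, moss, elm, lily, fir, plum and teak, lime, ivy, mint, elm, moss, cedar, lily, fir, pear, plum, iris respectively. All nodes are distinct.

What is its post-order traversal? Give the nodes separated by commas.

The first element of pre-order is the root; it splits in-order into left and right subtrees.
Root iris: left subtree has 11 nodes {teak, lime, ivy, mint, elm, moss, cedar, lily, fir, pear, plum}, right has 0 { }.
  Root pear: left subtree has 9 nodes {teak, lime, ivy, mint, elm, moss, cedar, lily, fir}, right has 1 {plum}.
    Root cedar: left subtree has 6 nodes {teak, lime, ivy, mint, elm, moss}, right has 2 {lily, fir}.
      Root mint: left subtree has 3 nodes {teak, lime, ivy}, right has 2 {elm, moss}.
        Root lime: left subtree has 1 node {teak}, right has 1 {ivy}.
        Root moss: left subtree has 1 node {elm}, right has 0 { }.
      Root lily: left subtree has 0 nodes { }, right has 1 {fir}.

teak, ivy, lime, elm, moss, mint, fir, lily, cedar, plum, pear, iris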